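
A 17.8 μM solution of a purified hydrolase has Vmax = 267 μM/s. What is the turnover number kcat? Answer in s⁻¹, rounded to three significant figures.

15.0 s⁻¹

kcat = Vmax/[E]total = 267 μM/s / 17.8 μM = 15.0 s⁻¹.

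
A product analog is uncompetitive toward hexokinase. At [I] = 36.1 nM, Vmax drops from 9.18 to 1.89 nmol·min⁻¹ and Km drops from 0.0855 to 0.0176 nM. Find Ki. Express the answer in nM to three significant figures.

Uncompetitive: Vmax,app = Vmax/α (and Km,app = Km/α) with α = 1 + [I]/Ki.
α = Vmax/Vmax,app = 9.18/1.89 = 4.857.
Since α = 1 + [I]/Ki, [I]/Ki = 4.857 − 1 = 3.857 and Ki = 36.1/3.857 = 9.36 nM.

9.36 nM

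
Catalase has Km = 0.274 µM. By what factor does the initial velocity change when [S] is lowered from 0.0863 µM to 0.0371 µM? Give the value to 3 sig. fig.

Since Vmax cancels, v₂/v₁ = [S]₂(Km+[S]₁) / [S]₁(Km+[S]₂).
= 0.0371×(0.274+0.0863) / (0.0863×(0.274+0.0371)) = 0.01337/0.02685 = 0.498.

0.498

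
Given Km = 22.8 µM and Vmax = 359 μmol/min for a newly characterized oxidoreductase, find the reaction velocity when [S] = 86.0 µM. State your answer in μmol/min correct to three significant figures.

284 μmol/min

v = Vmax·[S]/(Km + [S]) = 359 × 86.0 / (22.8 + 86.0)
  = 30870 / 108.8 = 284 μmol/min.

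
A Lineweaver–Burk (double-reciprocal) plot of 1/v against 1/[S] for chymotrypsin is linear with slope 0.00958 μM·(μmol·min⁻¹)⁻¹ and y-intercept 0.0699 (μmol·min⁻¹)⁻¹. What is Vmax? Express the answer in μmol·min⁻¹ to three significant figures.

The y-intercept of a Lineweaver–Burk plot equals 1/Vmax, so Vmax = 1/0.0699 = 14.3 μmol·min⁻¹.

14.3 μmol·min⁻¹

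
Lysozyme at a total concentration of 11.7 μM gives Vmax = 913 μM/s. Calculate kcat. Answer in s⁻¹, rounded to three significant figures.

78.0 s⁻¹

kcat = Vmax/[E]total = 913 μM/s / 11.7 μM = 78.0 s⁻¹.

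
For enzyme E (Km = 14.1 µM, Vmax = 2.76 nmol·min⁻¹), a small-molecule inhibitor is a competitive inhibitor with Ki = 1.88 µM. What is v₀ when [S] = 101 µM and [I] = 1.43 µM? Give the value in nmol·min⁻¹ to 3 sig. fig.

2.22 nmol·min⁻¹

With α = 1 + [I]/Ki = 1 + 1.43/1.88 = 1.761, the competitive rate law is v = Vmax[S] / (αKm + [S]).
v = 2.76×101 / (1.761×14.1 + 101) = 278.8/125.8 = 2.22 nmol·min⁻¹.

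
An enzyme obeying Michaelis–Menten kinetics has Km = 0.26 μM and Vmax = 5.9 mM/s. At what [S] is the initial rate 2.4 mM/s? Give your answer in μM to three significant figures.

0.178 μM

Rearranging v = Vmax[S]/(Km+[S]) gives [S] = Km·v/(Vmax − v).
[S] = 0.26 × 2.4 / (5.9 − 2.4) = 0.6240/3.500 = 0.178 μM.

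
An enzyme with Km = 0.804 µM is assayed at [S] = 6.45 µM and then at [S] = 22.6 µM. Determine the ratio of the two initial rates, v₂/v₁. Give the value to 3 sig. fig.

Since Vmax cancels, v₂/v₁ = [S]₂(Km+[S]₁) / [S]₁(Km+[S]₂).
= 22.6×(0.804+6.45) / (6.45×(0.804+22.6)) = 163.9/151.0 = 1.09.

1.09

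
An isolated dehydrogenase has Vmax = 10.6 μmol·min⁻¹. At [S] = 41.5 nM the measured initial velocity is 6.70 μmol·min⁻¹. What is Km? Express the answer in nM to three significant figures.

v/Vmax = 6.70/10.6 = 0.6321 = [S]/(Km+[S]).
So Km + [S] = [S]/0.6321 = 65.66 nM, giving Km = 65.66 − 41.5 = 24.2 nM.

24.2 nM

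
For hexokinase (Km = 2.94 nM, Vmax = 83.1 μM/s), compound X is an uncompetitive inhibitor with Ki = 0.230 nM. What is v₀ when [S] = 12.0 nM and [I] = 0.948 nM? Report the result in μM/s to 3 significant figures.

α = 1 + [I]/Ki = 1 + 0.948/0.230 = 5.122.
For an uncompetitive inhibitor, both parameters are divided by α, giving Vmax/α and Km/α: Km,app = 0.574 nM, Vmax,app = 16.2 μM/s.
v = Vmax,app·[S]/(Km,app + [S]) = 16.2 × 12.0/(0.574 + 12.0) = 15.5 μM/s.

15.5 μM/s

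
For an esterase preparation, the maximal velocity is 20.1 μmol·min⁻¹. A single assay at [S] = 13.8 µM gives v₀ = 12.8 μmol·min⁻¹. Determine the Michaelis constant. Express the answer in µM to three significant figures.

From v = Vmax[S]/(Km+[S]), Km = [S](Vmax − v)/v.
Km = 13.8 × (20.1 − 12.8) / 12.8 = 100.7/12.8 = 7.87 µM.

7.87 µM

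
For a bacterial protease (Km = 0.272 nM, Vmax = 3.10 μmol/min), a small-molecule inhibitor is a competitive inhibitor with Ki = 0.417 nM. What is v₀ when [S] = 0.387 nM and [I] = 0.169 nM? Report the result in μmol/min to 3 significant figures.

With α = 1 + [I]/Ki = 1 + 0.169/0.417 = 1.405, the competitive rate law is v = Vmax[S] / (αKm + [S]).
v = 3.10×0.387 / (1.405×0.272 + 0.387) = 1.200/0.7692 = 1.56 μmol/min.

1.56 μmol/min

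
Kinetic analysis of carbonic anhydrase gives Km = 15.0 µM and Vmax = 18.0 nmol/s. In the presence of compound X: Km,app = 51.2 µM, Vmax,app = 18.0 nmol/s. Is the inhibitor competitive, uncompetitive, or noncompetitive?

Km increases (15.0 → 51.2 µM) while Vmax is unchanged — the hallmark of competitive inhibition.

competitive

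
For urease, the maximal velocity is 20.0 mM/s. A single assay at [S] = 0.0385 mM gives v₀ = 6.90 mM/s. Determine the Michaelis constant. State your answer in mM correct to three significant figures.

0.0731 mM

v/Vmax = 6.90/20.0 = 0.3450 = [S]/(Km+[S]).
So Km + [S] = [S]/0.3450 = 0.1116 mM, giving Km = 0.1116 − 0.0385 = 0.0731 mM.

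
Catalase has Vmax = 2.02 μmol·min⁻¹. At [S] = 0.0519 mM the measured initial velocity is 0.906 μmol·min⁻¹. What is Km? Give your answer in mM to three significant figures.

From v = Vmax[S]/(Km+[S]), Km = [S](Vmax − v)/v.
Km = 0.0519 × (2.02 − 0.906) / 0.906 = 0.05782/0.906 = 0.0638 mM.

0.0638 mM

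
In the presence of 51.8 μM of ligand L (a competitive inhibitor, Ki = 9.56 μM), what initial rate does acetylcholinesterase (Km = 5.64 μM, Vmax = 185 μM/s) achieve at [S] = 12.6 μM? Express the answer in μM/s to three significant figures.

47.8 μM/s

α = 1 + [I]/Ki = 1 + 51.8/9.56 = 6.418.
For a competitive inhibitor, Vmax is unchanged and the apparent Km becomes α·Km: Km,app = 36.2 μM, Vmax,app = 185 μM/s.
v = Vmax,app·[S]/(Km,app + [S]) = 185 × 12.6/(36.2 + 12.6) = 47.8 μM/s.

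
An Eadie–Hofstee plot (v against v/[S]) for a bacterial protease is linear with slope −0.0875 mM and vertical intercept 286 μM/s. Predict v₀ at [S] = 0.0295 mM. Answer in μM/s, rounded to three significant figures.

72.1 μM/s

In the Eadie–Hofstee form v = Vmax − Km·(v/[S]), the slope is −Km and the intercept is Vmax, so Km = 0.0875 mM and Vmax = 286 μM/s.
v = 286 × 0.0295/(0.0875 + 0.0295) = 72.1 μM/s.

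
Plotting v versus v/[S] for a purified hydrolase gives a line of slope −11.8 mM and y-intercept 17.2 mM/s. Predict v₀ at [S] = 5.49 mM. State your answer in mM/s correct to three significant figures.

5.46 mM/s

In the Eadie–Hofstee form v = Vmax − Km·(v/[S]), the slope is −Km and the intercept is Vmax, so Km = 11.8 mM and Vmax = 17.2 mM/s.
v = 17.2 × 5.49/(11.8 + 5.49) = 5.46 mM/s.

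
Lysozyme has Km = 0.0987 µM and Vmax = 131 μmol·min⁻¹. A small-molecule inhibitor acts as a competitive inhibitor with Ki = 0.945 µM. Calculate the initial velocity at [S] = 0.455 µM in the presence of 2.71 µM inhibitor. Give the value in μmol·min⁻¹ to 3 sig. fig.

71.2 μmol·min⁻¹

With α = 1 + [I]/Ki = 1 + 2.71/0.945 = 3.868, the competitive rate law is v = Vmax[S] / (αKm + [S]).
v = 131×0.455 / (3.868×0.0987 + 0.455) = 59.60/0.8367 = 71.2 μmol·min⁻¹.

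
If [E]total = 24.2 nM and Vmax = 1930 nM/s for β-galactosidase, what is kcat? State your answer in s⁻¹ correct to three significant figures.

79.8 s⁻¹

kcat = Vmax/[E]total = 1930 nM/s / 24.2 nM = 79.8 s⁻¹.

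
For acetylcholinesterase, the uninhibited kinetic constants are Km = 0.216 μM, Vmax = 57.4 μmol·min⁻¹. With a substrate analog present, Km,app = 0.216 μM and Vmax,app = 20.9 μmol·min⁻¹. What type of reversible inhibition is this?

noncompetitive

Vmax decreases (57.4 → 20.9 μmol·min⁻¹) while Km is unchanged — pure noncompetitive inhibition.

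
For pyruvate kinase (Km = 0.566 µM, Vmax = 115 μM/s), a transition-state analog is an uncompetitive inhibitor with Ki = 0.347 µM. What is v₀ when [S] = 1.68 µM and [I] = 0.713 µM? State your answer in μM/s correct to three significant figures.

33.9 μM/s

α = 1 + [I]/Ki = 1 + 0.713/0.347 = 3.055.
For an uncompetitive inhibitor, both parameters are divided by α, giving Vmax/α and Km/α: Km,app = 0.185 µM, Vmax,app = 37.6 μM/s.
v = Vmax,app·[S]/(Km,app + [S]) = 37.6 × 1.68/(0.185 + 1.68) = 33.9 μM/s.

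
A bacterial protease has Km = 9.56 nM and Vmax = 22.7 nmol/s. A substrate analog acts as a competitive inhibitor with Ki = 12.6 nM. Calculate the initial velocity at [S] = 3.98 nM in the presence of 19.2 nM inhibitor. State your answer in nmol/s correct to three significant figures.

3.21 nmol/s

α = 1 + [I]/Ki = 1 + 19.2/12.6 = 2.524.
For a competitive inhibitor, Vmax is unchanged and the apparent Km becomes α·Km: Km,app = 24.1 nM, Vmax,app = 22.7 nmol/s.
v = Vmax,app·[S]/(Km,app + [S]) = 22.7 × 3.98/(24.1 + 3.98) = 3.21 nmol/s.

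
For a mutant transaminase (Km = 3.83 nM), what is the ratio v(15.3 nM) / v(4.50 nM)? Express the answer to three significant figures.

The fractional saturations are [S]/(Km+[S]) = 4.50/8.330 = 0.5402 and 15.3/19.13 = 0.7998.
v₂/v₁ is just their ratio: 0.7998/0.5402 = 1.48.

1.48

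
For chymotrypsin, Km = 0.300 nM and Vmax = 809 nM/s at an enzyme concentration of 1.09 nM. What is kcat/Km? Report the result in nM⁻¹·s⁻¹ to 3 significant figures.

2470 nM⁻¹·s⁻¹

kcat = Vmax/[E]total = 809/1.09 = 742 s⁻¹.
kcat/Km = 742/0.300 = 2470 nM⁻¹·s⁻¹.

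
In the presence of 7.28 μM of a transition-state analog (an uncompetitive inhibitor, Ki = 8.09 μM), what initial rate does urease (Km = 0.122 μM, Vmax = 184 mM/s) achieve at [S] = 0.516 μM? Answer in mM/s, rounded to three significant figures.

With α = 1 + [I]/Ki = 1 + 7.28/8.09 = 1.900, the uncompetitive rate law is v = (Vmax/α)·[S] / (Km/α + [S]).
v = (184/1.900)×0.516 / (0.122/1.900 + 0.516) = 49.97/0.5802 = 86.1 mM/s.

86.1 mM/s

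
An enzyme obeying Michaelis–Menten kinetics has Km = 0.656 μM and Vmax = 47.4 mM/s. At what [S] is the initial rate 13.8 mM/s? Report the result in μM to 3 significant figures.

Rearranging v = Vmax[S]/(Km+[S]) gives [S] = Km·v/(Vmax − v).
[S] = 0.656 × 13.8 / (47.4 − 13.8) = 9.053/33.60 = 0.269 μM.

0.269 μM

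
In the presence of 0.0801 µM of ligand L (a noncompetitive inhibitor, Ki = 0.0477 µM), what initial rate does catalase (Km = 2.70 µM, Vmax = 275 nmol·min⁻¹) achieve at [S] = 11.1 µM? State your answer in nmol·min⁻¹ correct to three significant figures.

82.6 nmol·min⁻¹

α = 1 + [I]/Ki = 1 + 0.0801/0.0477 = 2.679.
For a noncompetitive inhibitor, Vmax is reduced to Vmax/α while Km is unchanged: Km,app = 2.70 µM, Vmax,app = 103 nmol·min⁻¹.
v = Vmax,app·[S]/(Km,app + [S]) = 103 × 11.1/(2.70 + 11.1) = 82.6 nmol·min⁻¹.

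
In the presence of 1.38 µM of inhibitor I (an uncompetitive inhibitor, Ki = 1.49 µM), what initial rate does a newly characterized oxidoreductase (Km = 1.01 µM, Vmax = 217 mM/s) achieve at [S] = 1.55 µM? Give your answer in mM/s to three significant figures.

α = 1 + [I]/Ki = 1 + 1.38/1.49 = 1.926.
For an uncompetitive inhibitor, both parameters are divided by α, giving Vmax/α and Km/α: Km,app = 0.524 µM, Vmax,app = 113 mM/s.
v = Vmax,app·[S]/(Km,app + [S]) = 113 × 1.55/(0.524 + 1.55) = 84.2 mM/s.

84.2 mM/s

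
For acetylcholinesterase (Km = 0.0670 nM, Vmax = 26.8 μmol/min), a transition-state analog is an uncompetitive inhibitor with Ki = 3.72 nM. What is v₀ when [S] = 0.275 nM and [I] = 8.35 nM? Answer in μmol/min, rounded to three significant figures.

With α = 1 + [I]/Ki = 1 + 8.35/3.72 = 3.245, the uncompetitive rate law is v = (Vmax/α)·[S] / (Km/α + [S]).
v = (26.8/3.245)×0.275 / (0.0670/3.245 + 0.275) = 2.271/0.2956 = 7.68 μmol/min.

7.68 μmol/min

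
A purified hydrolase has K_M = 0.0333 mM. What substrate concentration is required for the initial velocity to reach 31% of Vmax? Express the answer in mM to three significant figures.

v/Vmax = [S]/(Km+[S]) = 0.31, so [S] = Km·0.31/(1 − 0.31) = 0.0333 × 0.4493.
[S] = 0.0150 mM.

0.0150 mM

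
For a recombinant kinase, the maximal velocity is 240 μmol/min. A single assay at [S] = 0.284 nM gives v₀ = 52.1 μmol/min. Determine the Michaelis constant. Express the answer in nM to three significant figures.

1.02 nM

v/Vmax = 52.1/240 = 0.2171 = [S]/(Km+[S]).
So Km + [S] = [S]/0.2171 = 1.308 nM, giving Km = 1.308 − 0.284 = 1.02 nM.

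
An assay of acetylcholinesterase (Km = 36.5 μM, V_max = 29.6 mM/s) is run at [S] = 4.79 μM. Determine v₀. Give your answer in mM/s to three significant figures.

v = Vmax·[S]/(Km + [S]) = 29.6 × 4.79 / (36.5 + 4.79)
  = 141.8 / 41.29 = 3.43 mM/s.

3.43 mM/s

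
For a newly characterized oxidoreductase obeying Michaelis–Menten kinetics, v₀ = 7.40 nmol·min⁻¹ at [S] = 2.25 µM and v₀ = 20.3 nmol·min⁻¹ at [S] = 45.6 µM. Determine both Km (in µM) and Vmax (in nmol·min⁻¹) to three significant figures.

Km = 4.54 µM; Vmax = 22.3 nmol·min⁻¹

In reciprocal form, 1/v = (Km/Vmax)·(1/[S]) + 1/Vmax. The two points give (1/[S], 1/v) = (0.4444, 0.1351) and (0.02193, 0.04926).
Slope = (0.1351 − 0.04926)/(0.4444 − 0.02193) = 0.2032; intercept = 0.1351 − 0.2032×0.4444 = 0.04480.
Vmax = 1/intercept = 22.3 nmol·min⁻¹; Km = slope × Vmax = 0.2032 × 22.3 = 4.54 µM.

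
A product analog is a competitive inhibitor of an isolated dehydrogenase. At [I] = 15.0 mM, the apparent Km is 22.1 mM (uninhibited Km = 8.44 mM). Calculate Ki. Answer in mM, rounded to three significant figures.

Competitive: Km,app = α·Km with α = 1 + [I]/Ki.
α = Km,app/Km = 22.1/8.44 = 2.618.
Ki = [I]/(α − 1) = 15.0/1.618 = 9.27 mM.

9.27 mM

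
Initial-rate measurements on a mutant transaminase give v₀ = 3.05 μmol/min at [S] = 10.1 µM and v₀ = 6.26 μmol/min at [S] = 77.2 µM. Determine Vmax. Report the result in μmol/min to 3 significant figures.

In reciprocal form, 1/v = (Km/Vmax)·(1/[S]) + 1/Vmax. The two points give (1/[S], 1/v) = (0.09901, 0.3279) and (0.01295, 0.1597).
Slope = (0.3279 − 0.1597)/(0.09901 − 0.01295) = 1.954; intercept = 0.3279 − 1.954×0.09901 = 0.1344.
Vmax = 1/intercept = 7.44 μmol/min; Km = slope × Vmax = 1.954 × 7.44 = 14.5 µM.

7.44 μmol/min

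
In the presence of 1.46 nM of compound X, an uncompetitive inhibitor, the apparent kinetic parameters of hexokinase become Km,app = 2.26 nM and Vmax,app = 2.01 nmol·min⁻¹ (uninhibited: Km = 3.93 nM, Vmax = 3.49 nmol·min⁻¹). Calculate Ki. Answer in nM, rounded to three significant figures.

1.98 nM

Uncompetitive: Vmax,app = Vmax/α (and Km,app = Km/α) with α = 1 + [I]/Ki.
α = Vmax/Vmax,app = 3.49/2.01 = 1.736.
Ki = [I]/(α − 1) = 1.46/0.7363 = 1.98 nM.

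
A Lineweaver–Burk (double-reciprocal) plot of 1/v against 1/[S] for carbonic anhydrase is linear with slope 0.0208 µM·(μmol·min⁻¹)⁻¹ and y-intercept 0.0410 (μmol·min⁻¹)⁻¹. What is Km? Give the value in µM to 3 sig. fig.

0.507 µM

y-intercept = 1/Vmax ⇒ Vmax = 24.4 μmol·min⁻¹; slope = Km/Vmax ⇒ Km = slope × Vmax.
Km = 0.0208 × 24.4 = 0.507 µM.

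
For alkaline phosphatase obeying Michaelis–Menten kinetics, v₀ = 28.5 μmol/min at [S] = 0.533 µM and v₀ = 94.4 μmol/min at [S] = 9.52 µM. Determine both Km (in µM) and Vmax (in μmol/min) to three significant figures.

Km = 1.51 µM; Vmax = 109 μmol/min

From v = Vmax[S]/(Km+[S]), each point gives Vmax = v(Km+[S])/[S].
Equating: 28.5(Km+0.533)/0.533 = 94.4(Km+9.52)/9.52.
53.47·Km + 28.5 = 9.916·Km + 94.4, so (53.47 − 9.916)·Km = 94.4 − 28.5.
Km = 65.90/43.55 = 1.51 µM; then Vmax = 28.5(1.51+0.533)/0.533 = 109 μmol/min.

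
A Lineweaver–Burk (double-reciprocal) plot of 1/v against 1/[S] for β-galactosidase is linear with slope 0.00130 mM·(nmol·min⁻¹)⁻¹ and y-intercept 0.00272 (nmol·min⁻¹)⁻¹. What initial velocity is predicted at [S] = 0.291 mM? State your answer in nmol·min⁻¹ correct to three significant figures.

139 nmol·min⁻¹

The y-intercept is 1/Vmax, so Vmax = 1/0.00272 = 368 nmol·min⁻¹.
The slope is Km/Vmax, so Km = 0.00130 × 368 = 0.478 mM.
Then v = 368 × 0.291/(0.478 + 0.291) = 139 nmol·min⁻¹.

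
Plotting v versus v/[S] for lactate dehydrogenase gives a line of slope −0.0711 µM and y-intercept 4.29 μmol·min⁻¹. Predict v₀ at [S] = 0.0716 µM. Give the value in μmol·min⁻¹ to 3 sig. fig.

2.15 μmol·min⁻¹

In the Eadie–Hofstee form v = Vmax − Km·(v/[S]), the slope is −Km and the intercept is Vmax, so Km = 0.0711 µM and Vmax = 4.29 μmol·min⁻¹.
v = 4.29 × 0.0716/(0.0711 + 0.0716) = 2.15 μmol·min⁻¹.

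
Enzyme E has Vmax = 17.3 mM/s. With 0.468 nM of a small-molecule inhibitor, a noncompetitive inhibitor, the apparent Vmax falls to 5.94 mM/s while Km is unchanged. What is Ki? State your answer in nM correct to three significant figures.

Noncompetitive: Vmax,app = Vmax/α with α = 1 + [I]/Ki.
α = Vmax/Vmax,app = 17.3/5.94 = 2.912.
Since α = 1 + [I]/Ki, [I]/Ki = 2.912 − 1 = 1.912 and Ki = 0.468/1.912 = 0.245 nM.

0.245 nM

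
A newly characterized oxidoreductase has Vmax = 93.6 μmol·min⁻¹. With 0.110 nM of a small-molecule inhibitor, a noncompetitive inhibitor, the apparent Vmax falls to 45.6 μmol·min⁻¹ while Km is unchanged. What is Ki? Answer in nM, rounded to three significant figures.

0.105 nM

Noncompetitive: Vmax,app = Vmax/α with α = 1 + [I]/Ki.
α = Vmax/Vmax,app = 93.6/45.6 = 2.053.
Ki = [I]/(α − 1) = 0.110/1.053 = 0.105 nM.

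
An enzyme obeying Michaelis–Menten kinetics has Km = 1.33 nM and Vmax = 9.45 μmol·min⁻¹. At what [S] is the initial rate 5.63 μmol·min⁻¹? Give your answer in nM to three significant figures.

Rearranging v = Vmax[S]/(Km+[S]) gives [S] = Km·v/(Vmax − v).
[S] = 1.33 × 5.63 / (9.45 − 5.63) = 7.488/3.820 = 1.96 nM.

1.96 nM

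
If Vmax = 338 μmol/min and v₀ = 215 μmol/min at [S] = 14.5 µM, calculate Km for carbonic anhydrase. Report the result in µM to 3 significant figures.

8.30 µM

From v = Vmax[S]/(Km+[S]), Km = [S](Vmax − v)/v.
Km = 14.5 × (338 − 215) / 215 = 1784/215 = 8.30 µM.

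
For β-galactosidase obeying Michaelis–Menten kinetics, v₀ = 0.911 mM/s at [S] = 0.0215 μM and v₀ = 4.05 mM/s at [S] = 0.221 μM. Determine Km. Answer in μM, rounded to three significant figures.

0.131 μM

From v = Vmax[S]/(Km+[S]), each point gives Vmax = v(Km+[S])/[S].
Equating: 0.911(Km+0.0215)/0.0215 = 4.05(Km+0.221)/0.221.
42.37·Km + 0.911 = 18.33·Km + 4.05, so (42.37 − 18.33)·Km = 4.05 − 0.911.
Km = 3.139/24.05 = 0.131 μM; then Vmax = 0.911(0.131+0.0215)/0.0215 = 6.44 mM/s.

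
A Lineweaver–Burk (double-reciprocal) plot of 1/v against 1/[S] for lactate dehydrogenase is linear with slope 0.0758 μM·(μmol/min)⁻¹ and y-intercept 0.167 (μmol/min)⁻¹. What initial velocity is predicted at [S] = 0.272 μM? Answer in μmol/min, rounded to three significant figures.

The y-intercept is 1/Vmax, so Vmax = 1/0.167 = 5.99 μmol/min.
The slope is Km/Vmax, so Km = 0.0758 × 5.99 = 0.454 μM.
Then v = 5.99 × 0.272/(0.454 + 0.272) = 2.24 μmol/min.

2.24 μmol/min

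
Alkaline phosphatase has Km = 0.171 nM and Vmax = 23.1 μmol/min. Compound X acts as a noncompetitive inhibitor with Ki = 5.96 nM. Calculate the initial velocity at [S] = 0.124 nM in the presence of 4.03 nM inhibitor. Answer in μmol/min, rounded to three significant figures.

With α = 1 + [I]/Ki = 1 + 4.03/5.96 = 1.676, the noncompetitive rate law is v = (Vmax/α)·[S] / (Km + [S]).
v = (23.1/1.676)×0.124 / (0.171 + 0.124) = 1.709/0.2950 = 5.79 μmol/min.

5.79 μmol/min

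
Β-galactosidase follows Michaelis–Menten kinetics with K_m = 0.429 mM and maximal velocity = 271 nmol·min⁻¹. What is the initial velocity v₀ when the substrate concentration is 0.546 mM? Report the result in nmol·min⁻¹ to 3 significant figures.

v = Vmax·[S]/(Km + [S]) = 271 × 0.546 / (0.429 + 0.546)
  = 148.0 / 0.9750 = 152 nmol·min⁻¹.

152 nmol·min⁻¹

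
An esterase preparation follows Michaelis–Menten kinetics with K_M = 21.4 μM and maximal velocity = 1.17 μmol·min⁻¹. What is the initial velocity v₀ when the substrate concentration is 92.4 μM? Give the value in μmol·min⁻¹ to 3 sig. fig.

[S]/(Km+[S]) = 92.4/113.8 = 0.8120, the fractional saturation.
v = 0.8120 × Vmax = 0.8120 × 1.17 = 0.950 μmol·min⁻¹.

0.950 μmol·min⁻¹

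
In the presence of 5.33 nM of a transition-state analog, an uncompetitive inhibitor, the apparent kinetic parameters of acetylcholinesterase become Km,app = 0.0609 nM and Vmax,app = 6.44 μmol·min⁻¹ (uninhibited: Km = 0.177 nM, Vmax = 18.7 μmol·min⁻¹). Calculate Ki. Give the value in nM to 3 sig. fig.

2.80 nM

Uncompetitive: Vmax,app = Vmax/α (and Km,app = Km/α) with α = 1 + [I]/Ki.
α = Vmax/Vmax,app = 18.7/6.44 = 2.904.
Ki = [I]/(α − 1) = 5.33/1.904 = 2.80 nM.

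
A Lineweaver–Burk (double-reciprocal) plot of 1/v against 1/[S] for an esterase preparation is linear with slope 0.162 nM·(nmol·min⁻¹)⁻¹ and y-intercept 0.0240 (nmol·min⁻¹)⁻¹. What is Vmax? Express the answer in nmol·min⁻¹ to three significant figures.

41.7 nmol·min⁻¹

The y-intercept of a Lineweaver–Burk plot equals 1/Vmax, so Vmax = 1/0.0240 = 41.7 nmol·min⁻¹.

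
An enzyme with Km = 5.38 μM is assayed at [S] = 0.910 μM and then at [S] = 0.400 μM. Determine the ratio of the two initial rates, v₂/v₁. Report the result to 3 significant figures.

0.478

Since Vmax cancels, v₂/v₁ = [S]₂(Km+[S]₁) / [S]₁(Km+[S]₂).
= 0.400×(5.38+0.910) / (0.910×(5.38+0.400)) = 2.516/5.260 = 0.478.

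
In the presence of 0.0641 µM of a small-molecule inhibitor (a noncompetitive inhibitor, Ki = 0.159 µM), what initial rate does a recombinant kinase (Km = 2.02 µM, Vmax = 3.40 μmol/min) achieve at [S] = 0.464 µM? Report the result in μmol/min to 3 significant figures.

0.453 μmol/min

α = 1 + [I]/Ki = 1 + 0.0641/0.159 = 1.403.
For a noncompetitive inhibitor, Vmax is reduced to Vmax/α while Km is unchanged: Km,app = 2.02 µM, Vmax,app = 2.42 μmol/min.
v = Vmax,app·[S]/(Km,app + [S]) = 2.42 × 0.464/(2.02 + 0.464) = 0.453 μmol/min.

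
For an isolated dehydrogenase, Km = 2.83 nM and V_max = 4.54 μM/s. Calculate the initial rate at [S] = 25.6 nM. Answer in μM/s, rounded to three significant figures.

v = Vmax·[S]/(Km + [S]) = 4.54 × 25.6 / (2.83 + 25.6)
  = 116.2 / 28.43 = 4.09 μM/s.

4.09 μM/s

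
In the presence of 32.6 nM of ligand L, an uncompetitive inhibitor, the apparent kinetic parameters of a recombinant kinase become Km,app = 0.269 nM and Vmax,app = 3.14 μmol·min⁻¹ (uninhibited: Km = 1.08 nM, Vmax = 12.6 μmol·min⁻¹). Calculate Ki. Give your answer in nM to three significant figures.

Uncompetitive: Vmax,app = Vmax/α (and Km,app = Km/α) with α = 1 + [I]/Ki.
α = Vmax/Vmax,app = 12.6/3.14 = 4.013.
Ki = [I]/(α − 1) = 32.6/3.013 = 10.8 nM.

10.8 nM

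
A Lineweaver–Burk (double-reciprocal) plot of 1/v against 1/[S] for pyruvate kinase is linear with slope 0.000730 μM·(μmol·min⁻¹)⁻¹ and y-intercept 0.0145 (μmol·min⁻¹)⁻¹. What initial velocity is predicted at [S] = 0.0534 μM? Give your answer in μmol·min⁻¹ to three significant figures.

35.5 μmol·min⁻¹

The y-intercept is 1/Vmax, so Vmax = 1/0.0145 = 69.0 μmol·min⁻¹.
The slope is Km/Vmax, so Km = 0.000730 × 69.0 = 0.0503 μM.
Then v = 69.0 × 0.0534/(0.0503 + 0.0534) = 35.5 μmol·min⁻¹.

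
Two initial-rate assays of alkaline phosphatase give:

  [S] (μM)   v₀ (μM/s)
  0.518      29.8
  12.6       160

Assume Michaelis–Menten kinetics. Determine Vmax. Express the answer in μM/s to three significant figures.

197 μM/s

In reciprocal form, 1/v = (Km/Vmax)·(1/[S]) + 1/Vmax. The two points give (1/[S], 1/v) = (1.931, 0.03356) and (0.07937, 0.006250).
Slope = (0.03356 − 0.006250)/(1.931 − 0.07937) = 0.01475; intercept = 0.03356 − 0.01475×1.931 = 0.005079.
Vmax = 1/intercept = 197 μM/s; Km = slope × Vmax = 0.01475 × 197 = 2.90 μM.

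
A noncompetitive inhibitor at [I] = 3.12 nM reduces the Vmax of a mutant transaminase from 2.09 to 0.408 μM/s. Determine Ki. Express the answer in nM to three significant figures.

Noncompetitive: Vmax,app = Vmax/α with α = 1 + [I]/Ki.
α = Vmax/Vmax,app = 2.09/0.408 = 5.123.
Ki = [I]/(α − 1) = 3.12/4.123 = 0.757 nM.

0.757 nM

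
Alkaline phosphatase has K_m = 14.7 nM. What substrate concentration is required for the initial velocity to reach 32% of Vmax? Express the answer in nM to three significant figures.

v/Vmax = [S]/(Km+[S]) = 0.32, so [S] = Km·0.32/(1 − 0.32) = 14.7 × 0.4706.
[S] = 6.92 nM.

6.92 nM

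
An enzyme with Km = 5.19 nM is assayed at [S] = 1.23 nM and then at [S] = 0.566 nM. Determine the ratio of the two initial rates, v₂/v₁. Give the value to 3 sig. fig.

Since Vmax cancels, v₂/v₁ = [S]₂(Km+[S]₁) / [S]₁(Km+[S]₂).
= 0.566×(5.19+1.23) / (1.23×(5.19+0.566)) = 3.634/7.080 = 0.513.

0.513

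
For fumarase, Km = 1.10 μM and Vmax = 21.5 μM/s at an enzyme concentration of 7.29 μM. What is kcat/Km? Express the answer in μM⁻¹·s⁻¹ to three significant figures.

kcat = Vmax/[E]total = 21.5/7.29 = 2.95 s⁻¹.
kcat/Km = 2.95/1.10 = 2.68 μM⁻¹·s⁻¹.

2.68 μM⁻¹·s⁻¹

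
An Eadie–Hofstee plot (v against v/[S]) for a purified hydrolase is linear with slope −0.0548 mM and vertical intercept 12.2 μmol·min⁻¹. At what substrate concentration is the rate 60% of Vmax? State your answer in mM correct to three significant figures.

The Eadie–Hofstee slope gives Km = 0.0548 mM (slope = −Km).
v/Vmax = [S]/(Km+[S]) = 0.6 ⇒ [S] = Km·0.6/(1−0.6) = 0.0548 × 1.500 = 0.0822 mM.

0.0822 mM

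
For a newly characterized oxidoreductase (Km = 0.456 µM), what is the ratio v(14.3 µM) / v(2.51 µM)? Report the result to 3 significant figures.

1.15

Since Vmax cancels, v₂/v₁ = [S]₂(Km+[S]₁) / [S]₁(Km+[S]₂).
= 14.3×(0.456+2.51) / (2.51×(0.456+14.3)) = 42.41/37.04 = 1.15.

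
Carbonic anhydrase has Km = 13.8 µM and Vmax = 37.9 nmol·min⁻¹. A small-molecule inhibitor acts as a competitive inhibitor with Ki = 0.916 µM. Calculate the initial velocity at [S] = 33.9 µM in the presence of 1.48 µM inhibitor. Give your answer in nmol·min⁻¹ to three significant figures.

α = 1 + [I]/Ki = 1 + 1.48/0.916 = 2.616.
For a competitive inhibitor, Vmax is unchanged and the apparent Km becomes α·Km: Km,app = 36.1 µM, Vmax,app = 37.9 nmol·min⁻¹.
v = Vmax,app·[S]/(Km,app + [S]) = 37.9 × 33.9/(36.1 + 33.9) = 18.4 nmol·min⁻¹.

18.4 nmol·min⁻¹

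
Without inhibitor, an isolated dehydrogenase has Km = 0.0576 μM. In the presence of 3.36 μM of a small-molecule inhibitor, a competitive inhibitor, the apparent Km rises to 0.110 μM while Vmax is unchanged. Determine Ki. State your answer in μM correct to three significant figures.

Competitive: Km,app = α·Km with α = 1 + [I]/Ki.
α = Km,app/Km = 0.110/0.0576 = 1.910.
Ki = [I]/(α − 1) = 3.36/0.9097 = 3.69 μM.

3.69 μM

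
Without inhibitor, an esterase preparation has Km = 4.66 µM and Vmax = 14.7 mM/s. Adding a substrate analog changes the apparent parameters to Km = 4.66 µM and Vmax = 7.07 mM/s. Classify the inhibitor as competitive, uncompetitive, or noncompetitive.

noncompetitive

Vmax decreases (14.7 → 7.07 mM/s) while Km is unchanged — pure noncompetitive inhibition.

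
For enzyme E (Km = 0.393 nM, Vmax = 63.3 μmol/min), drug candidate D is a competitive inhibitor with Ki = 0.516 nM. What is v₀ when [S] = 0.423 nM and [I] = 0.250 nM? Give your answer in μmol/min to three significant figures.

26.6 μmol/min

α = 1 + [I]/Ki = 1 + 0.250/0.516 = 1.484.
For a competitive inhibitor, Vmax is unchanged and the apparent Km becomes α·Km: Km,app = 0.583 nM, Vmax,app = 63.3 μmol/min.
v = Vmax,app·[S]/(Km,app + [S]) = 63.3 × 0.423/(0.583 + 0.423) = 26.6 μmol/min.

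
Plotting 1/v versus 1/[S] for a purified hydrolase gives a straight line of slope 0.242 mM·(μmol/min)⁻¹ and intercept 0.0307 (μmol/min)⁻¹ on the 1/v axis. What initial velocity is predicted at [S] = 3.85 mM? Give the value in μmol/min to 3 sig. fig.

The y-intercept is 1/Vmax, so Vmax = 1/0.0307 = 32.6 μmol/min.
The slope is Km/Vmax, so Km = 0.242 × 32.6 = 7.88 mM.
Then v = 32.6 × 3.85/(7.88 + 3.85) = 10.7 μmol/min.

10.7 μmol/min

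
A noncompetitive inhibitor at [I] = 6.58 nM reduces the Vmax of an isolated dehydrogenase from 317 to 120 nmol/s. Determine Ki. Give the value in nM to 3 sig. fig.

4.01 nM

Noncompetitive: Vmax,app = Vmax/α with α = 1 + [I]/Ki.
α = Vmax/Vmax,app = 317/120 = 2.642.
Since α = 1 + [I]/Ki, [I]/Ki = 2.642 − 1 = 1.642 and Ki = 6.58/1.642 = 4.01 nM.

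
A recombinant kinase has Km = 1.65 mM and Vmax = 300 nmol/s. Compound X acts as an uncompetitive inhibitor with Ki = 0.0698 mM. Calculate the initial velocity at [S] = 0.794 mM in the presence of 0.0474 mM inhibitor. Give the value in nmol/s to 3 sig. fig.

With α = 1 + [I]/Ki = 1 + 0.0474/0.0698 = 1.679, the uncompetitive rate law is v = (Vmax/α)·[S] / (Km/α + [S]).
v = (300/1.679)×0.794 / (1.65/1.679 + 0.794) = 141.9/1.777 = 79.8 nmol/s.

79.8 nmol/s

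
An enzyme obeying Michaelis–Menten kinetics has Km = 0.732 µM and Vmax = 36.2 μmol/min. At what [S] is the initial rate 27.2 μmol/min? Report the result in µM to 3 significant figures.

2.21 µM

The required fractional saturation is v/Vmax = 27.2/36.2 = 0.7514.
Then [S]/(Km+[S]) = 0.7514 ⇒ [S] = 0.732 × 0.7514/(1 − 0.7514) = 2.21 µM.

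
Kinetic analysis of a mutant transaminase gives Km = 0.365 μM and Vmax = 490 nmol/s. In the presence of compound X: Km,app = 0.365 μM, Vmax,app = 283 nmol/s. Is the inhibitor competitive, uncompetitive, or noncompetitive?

Vmax decreases (490 → 283 nmol/s) while Km is unchanged — pure noncompetitive inhibition.

noncompetitive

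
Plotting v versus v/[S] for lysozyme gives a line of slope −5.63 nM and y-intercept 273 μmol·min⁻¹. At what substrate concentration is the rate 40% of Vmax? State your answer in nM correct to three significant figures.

The Eadie–Hofstee slope gives Km = 5.63 nM (slope = −Km).
v/Vmax = [S]/(Km+[S]) = 0.4 ⇒ [S] = Km·0.4/(1−0.4) = 5.63 × 0.6667 = 3.75 nM.

3.75 nM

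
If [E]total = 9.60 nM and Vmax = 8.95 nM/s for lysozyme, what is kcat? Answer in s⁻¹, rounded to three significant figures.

kcat = Vmax/[E]total = 8.95 nM/s / 9.60 nM = 0.932 s⁻¹.

0.932 s⁻¹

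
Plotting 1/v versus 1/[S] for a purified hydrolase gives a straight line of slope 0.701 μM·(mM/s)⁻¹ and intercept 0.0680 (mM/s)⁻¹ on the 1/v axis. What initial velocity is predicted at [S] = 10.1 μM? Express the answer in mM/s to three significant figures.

7.28 mM/s

The y-intercept is 1/Vmax, so Vmax = 1/0.0680 = 14.7 mM/s.
The slope is Km/Vmax, so Km = 0.701 × 14.7 = 10.3 μM.
Then v = 14.7 × 10.1/(10.3 + 10.1) = 7.28 mM/s.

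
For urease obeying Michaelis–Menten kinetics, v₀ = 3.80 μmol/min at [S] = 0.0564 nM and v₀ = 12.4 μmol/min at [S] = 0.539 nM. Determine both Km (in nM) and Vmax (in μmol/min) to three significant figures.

From v = Vmax[S]/(Km+[S]), each point gives Vmax = v(Km+[S])/[S].
Equating: 3.80(Km+0.0564)/0.0564 = 12.4(Km+0.539)/0.539.
67.38·Km + 3.80 = 23.01·Km + 12.4, so (67.38 − 23.01)·Km = 12.4 − 3.80.
Km = 8.600/44.37 = 0.194 nM; then Vmax = 3.80(0.194+0.0564)/0.0564 = 16.9 μmol/min.

Km = 0.194 nM; Vmax = 16.9 μmol/min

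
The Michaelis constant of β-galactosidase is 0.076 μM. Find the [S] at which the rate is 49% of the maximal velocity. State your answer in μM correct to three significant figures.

v/Vmax = [S]/(Km+[S]) = 0.49, so [S] = Km·0.49/(1 − 0.49) = 0.076 × 0.9608.
[S] = 0.0730 μM.

0.0730 μM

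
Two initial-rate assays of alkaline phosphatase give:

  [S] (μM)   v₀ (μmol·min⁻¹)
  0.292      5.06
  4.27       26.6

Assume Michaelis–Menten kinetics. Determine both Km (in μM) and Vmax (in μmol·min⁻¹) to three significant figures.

Km = 1.94 μM; Vmax = 38.7 μmol·min⁻¹

In reciprocal form, 1/v = (Km/Vmax)·(1/[S]) + 1/Vmax. The two points give (1/[S], 1/v) = (3.425, 0.1976) and (0.2342, 0.03759).
Slope = (0.1976 − 0.03759)/(3.425 − 0.2342) = 0.05016; intercept = 0.1976 − 0.05016×3.425 = 0.02585.
Vmax = 1/intercept = 38.7 μmol·min⁻¹; Km = slope × Vmax = 0.05016 × 38.7 = 1.94 μM.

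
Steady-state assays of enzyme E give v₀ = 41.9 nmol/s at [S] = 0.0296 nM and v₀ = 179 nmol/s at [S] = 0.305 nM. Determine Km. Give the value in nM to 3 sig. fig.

From v = Vmax[S]/(Km+[S]), each point gives Vmax = v(Km+[S])/[S].
Equating: 41.9(Km+0.0296)/0.0296 = 179(Km+0.305)/0.305.
1416·Km + 41.9 = 586.9·Km + 179, so (1416 − 586.9)·Km = 179 − 41.9.
Km = 137.1/828.7 = 0.165 nM; then Vmax = 41.9(0.165+0.0296)/0.0296 = 276 nmol/s.

0.165 nM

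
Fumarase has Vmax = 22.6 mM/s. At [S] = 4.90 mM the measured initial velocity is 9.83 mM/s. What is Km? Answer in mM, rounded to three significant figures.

From v = Vmax[S]/(Km+[S]), Km = [S](Vmax − v)/v.
Km = 4.90 × (22.6 − 9.83) / 9.83 = 62.57/9.83 = 6.37 mM.

6.37 mM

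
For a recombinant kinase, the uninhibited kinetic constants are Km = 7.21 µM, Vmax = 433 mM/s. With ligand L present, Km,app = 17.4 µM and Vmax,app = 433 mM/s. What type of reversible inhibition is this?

Km increases (7.21 → 17.4 µM) while Vmax is unchanged — the hallmark of competitive inhibition.

competitive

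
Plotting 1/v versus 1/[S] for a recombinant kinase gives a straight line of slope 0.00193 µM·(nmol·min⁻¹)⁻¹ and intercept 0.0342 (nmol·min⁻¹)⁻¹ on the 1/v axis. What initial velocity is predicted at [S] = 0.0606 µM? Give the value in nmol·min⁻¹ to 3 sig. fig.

15.1 nmol·min⁻¹

The y-intercept is 1/Vmax, so Vmax = 1/0.0342 = 29.2 nmol·min⁻¹.
The slope is Km/Vmax, so Km = 0.00193 × 29.2 = 0.0564 µM.
Then v = 29.2 × 0.0606/(0.0564 + 0.0606) = 15.1 nmol·min⁻¹.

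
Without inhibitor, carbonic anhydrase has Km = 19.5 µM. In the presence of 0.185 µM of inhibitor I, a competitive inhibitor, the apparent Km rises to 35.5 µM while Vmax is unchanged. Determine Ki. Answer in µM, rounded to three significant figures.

Competitive: Km,app = α·Km with α = 1 + [I]/Ki.
α = Km,app/Km = 35.5/19.5 = 1.821.
Since α = 1 + [I]/Ki, [I]/Ki = 1.821 − 1 = 0.8205 and Ki = 0.185/0.8205 = 0.225 µM.

0.225 µM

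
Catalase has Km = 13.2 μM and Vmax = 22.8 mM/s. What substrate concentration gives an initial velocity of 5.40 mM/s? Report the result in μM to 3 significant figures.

4.10 μM

Rearranging v = Vmax[S]/(Km+[S]) gives [S] = Km·v/(Vmax − v).
[S] = 13.2 × 5.40 / (22.8 − 5.40) = 71.28/17.40 = 4.10 μM.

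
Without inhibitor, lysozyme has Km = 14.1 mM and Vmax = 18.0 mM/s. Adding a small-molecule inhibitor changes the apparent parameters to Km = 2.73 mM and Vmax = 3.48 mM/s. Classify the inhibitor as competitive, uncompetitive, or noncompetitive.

uncompetitive

Both Km and Vmax decrease by the same factor (~5.17-fold) — characteristic of uncompetitive inhibition.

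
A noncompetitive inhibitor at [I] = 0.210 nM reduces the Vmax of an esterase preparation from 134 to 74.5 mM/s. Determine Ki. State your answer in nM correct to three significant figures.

Noncompetitive: Vmax,app = Vmax/α with α = 1 + [I]/Ki.
α = Vmax/Vmax,app = 134/74.5 = 1.799.
Since α = 1 + [I]/Ki, [I]/Ki = 1.799 − 1 = 0.7987 and Ki = 0.210/0.7987 = 0.263 nM.

0.263 nM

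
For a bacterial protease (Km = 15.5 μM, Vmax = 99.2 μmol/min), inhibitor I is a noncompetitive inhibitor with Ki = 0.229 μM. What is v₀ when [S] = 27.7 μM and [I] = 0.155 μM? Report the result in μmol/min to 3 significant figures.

37.9 μmol/min

α = 1 + [I]/Ki = 1 + 0.155/0.229 = 1.677.
For a noncompetitive inhibitor, Vmax is reduced to Vmax/α while Km is unchanged: Km,app = 15.5 μM, Vmax,app = 59.2 μmol/min.
v = Vmax,app·[S]/(Km,app + [S]) = 59.2 × 27.7/(15.5 + 27.7) = 37.9 μmol/min.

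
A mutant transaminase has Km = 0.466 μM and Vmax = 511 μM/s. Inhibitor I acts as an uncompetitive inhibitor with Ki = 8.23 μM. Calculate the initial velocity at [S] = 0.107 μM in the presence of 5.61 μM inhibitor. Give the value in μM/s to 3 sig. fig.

With α = 1 + [I]/Ki = 1 + 5.61/8.23 = 1.682, the uncompetitive rate law is v = (Vmax/α)·[S] / (Km/α + [S]).
v = (511/1.682)×0.107 / (0.466/1.682 + 0.107) = 32.51/0.3841 = 84.6 μM/s.

84.6 μM/s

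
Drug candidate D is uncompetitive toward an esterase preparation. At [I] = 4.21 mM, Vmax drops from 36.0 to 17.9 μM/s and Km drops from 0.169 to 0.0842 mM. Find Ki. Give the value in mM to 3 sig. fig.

Uncompetitive: Vmax,app = Vmax/α (and Km,app = Km/α) with α = 1 + [I]/Ki.
α = Vmax/Vmax,app = 36.0/17.9 = 2.011.
Since α = 1 + [I]/Ki, [I]/Ki = 2.011 − 1 = 1.011 and Ki = 4.21/1.011 = 4.16 mM.

4.16 mM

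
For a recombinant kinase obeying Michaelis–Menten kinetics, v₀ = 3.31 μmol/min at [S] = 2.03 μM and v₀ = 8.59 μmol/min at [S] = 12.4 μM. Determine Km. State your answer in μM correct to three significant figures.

In reciprocal form, 1/v = (Km/Vmax)·(1/[S]) + 1/Vmax. The two points give (1/[S], 1/v) = (0.4926, 0.3021) and (0.08065, 0.1164).
Slope = (0.3021 − 0.1164)/(0.4926 − 0.08065) = 0.4508; intercept = 0.3021 − 0.4508×0.4926 = 0.08006.
Vmax = 1/intercept = 12.5 μmol/min; Km = slope × Vmax = 0.4508 × 12.5 = 5.63 μM.

5.63 μM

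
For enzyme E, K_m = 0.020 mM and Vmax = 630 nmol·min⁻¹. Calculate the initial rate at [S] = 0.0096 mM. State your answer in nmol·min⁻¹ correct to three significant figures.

v = Vmax·[S]/(Km + [S]) = 630 × 0.0096 / (0.020 + 0.0096)
  = 6.048 / 0.02960 = 204 nmol·min⁻¹.

204 nmol·min⁻¹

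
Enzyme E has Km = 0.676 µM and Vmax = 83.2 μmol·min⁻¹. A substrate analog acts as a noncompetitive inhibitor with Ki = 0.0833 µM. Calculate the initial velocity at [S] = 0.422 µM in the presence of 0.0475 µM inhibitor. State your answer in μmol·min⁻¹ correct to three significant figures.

α = 1 + [I]/Ki = 1 + 0.0475/0.0833 = 1.570.
For a noncompetitive inhibitor, Vmax is reduced to Vmax/α while Km is unchanged: Km,app = 0.676 µM, Vmax,app = 53.0 μmol·min⁻¹.
v = Vmax,app·[S]/(Km,app + [S]) = 53.0 × 0.422/(0.676 + 0.422) = 20.4 μmol·min⁻¹.

20.4 μmol·min⁻¹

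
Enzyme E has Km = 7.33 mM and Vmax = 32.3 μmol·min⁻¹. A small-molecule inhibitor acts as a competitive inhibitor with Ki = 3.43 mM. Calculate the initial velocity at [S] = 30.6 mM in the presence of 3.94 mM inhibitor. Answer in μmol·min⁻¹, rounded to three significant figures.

21.3 μmol·min⁻¹

α = 1 + [I]/Ki = 1 + 3.94/3.43 = 2.149.
For a competitive inhibitor, Vmax is unchanged and the apparent Km becomes α·Km: Km,app = 15.7 mM, Vmax,app = 32.3 μmol·min⁻¹.
v = Vmax,app·[S]/(Km,app + [S]) = 32.3 × 30.6/(15.7 + 30.6) = 21.3 μmol·min⁻¹.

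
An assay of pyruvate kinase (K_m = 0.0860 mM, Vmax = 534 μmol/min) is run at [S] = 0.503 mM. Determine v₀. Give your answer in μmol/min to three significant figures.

456 μmol/min

[S]/(Km+[S]) = 0.503/0.5890 = 0.8540, the fractional saturation.
v = 0.8540 × Vmax = 0.8540 × 534 = 456 μmol/min.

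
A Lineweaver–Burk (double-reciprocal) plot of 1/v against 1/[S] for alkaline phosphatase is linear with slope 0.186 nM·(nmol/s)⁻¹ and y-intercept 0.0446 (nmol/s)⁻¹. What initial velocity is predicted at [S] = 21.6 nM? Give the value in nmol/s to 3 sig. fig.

The y-intercept is 1/Vmax, so Vmax = 1/0.0446 = 22.4 nmol/s.
The slope is Km/Vmax, so Km = 0.186 × 22.4 = 4.17 nM.
Then v = 22.4 × 21.6/(4.17 + 21.6) = 18.8 nmol/s.

18.8 nmol/s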